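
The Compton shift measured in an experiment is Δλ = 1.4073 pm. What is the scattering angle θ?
65.17°

From the Compton formula Δλ = λ_C(1 - cos θ), we can solve for θ:

cos θ = 1 - Δλ/λ_C

Given:
- Δλ = 1.4073 pm
- λ_C = h/(m_e·c) ≈ 2.42631024 pm

cos θ = 1 - 1.4073/2.42631024
cos θ = 1 - 0.580017
cos θ = 0.419983

θ = arccos(0.419983)
θ = 65.17°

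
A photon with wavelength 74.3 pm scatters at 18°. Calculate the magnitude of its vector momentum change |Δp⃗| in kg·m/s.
2.7880e-24 kg·m/s

Photon momentum magnitude is p = h/λ.

Initial momentum:
p₀ = h/λ = 6.6261e-34/7.4300e-11 = 8.9180e-24 kg·m/s

After scattering:
λ' = λ + Δλ = 74.3 + 0.1188 = 74.4188 pm
p' = h/λ' = 6.6261e-34/7.4419e-11 = 8.9038e-24 kg·m/s

Momentum is a vector; the scattered photon's direction makes angle θ = 18° with the incident direction. The magnitude of the vector change Δp⃗ = p⃗₀ − p⃗' is found from the law of cosines:
|Δp⃗|² = p₀² + p'² − 2p₀p'cos θ
|Δp⃗|² = (8.9180e-24)² + (8.9038e-24)² − 2·8.9180e-24·8.9038e-24·cos(18°)
|Δp⃗| = 2.7880e-24 kg·m/s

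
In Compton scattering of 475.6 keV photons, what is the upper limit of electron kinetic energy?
309.3907 keV

Maximum energy transfer occurs at θ = 180° (backscattering).

Initial photon: E₀ = 475.6 keV → λ₀ = 2.6069 pm

Maximum Compton shift (at 180°):
Δλ_max = 2λ_C = 2 × 2.4263 = 4.8526 pm

Final wavelength:
λ' = 2.6069 + 4.8526 = 7.4595 pm

Minimum photon energy (maximum energy to electron):
E'_min = hc/λ' = 166.2093 keV

Maximum electron kinetic energy:
K_max = E₀ - E'_min = 475.6000 - 166.2093 = 309.3907 keV

(Intermediate values are shown rounded; full precision is carried through to the final answer.)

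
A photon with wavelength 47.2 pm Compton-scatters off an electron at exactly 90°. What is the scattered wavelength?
49.6263 pm

Using the Compton formula: λ' = λ + λ_C(1 − cos θ)

For θ = 90°, cos θ = 0 (exact) = 0.0000, so:
1 − cos 90° = 1 − (0) = 1.0000

Δλ = λ_C × 1.0000 = 2.4263 × 1.0000 = 2.4263 pm

λ' = 47.2 + 2.4263 = 49.6263 pm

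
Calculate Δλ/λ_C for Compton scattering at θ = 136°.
1.7193 λ_C

The Compton shift formula is:
Δλ = λ_C(1 - cos θ)

Dividing both sides by λ_C:
Δλ/λ_C = 1 - cos θ

For θ = 136°:
Δλ/λ_C = 1 - cos(136°)
Δλ/λ_C = 1 - -0.7193
Δλ/λ_C = 1.7193

This means the shift is 1.7193 × λ_C = 4.1717 pm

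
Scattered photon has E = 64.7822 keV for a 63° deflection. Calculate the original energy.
69.6000 keV

Convert final energy to wavelength (hc ≈ 1239.842 keV·pm):
λ' = hc/E' = 1239.842 / 64.7822 = 19.1386 pm

Calculate the Compton shift:
Δλ = λ_C(1 - cos(63°))
Δλ = 2.4263 × (1 - cos(63°))
Δλ = 1.3248 pm

Initial wavelength:
λ = λ' - Δλ = 19.1386 - 1.3248 = 17.8138 pm

Initial energy:
E = hc/λ = 1239.842 / 17.8138 = 69.6000 keV

(Intermediate values are shown rounded; full precision is carried through to the final answer.)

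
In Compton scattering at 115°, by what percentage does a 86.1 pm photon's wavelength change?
4.0090%

Calculate the Compton shift:
Δλ = λ_C(1 - cos(115°))
Δλ = 2.4263 × (1 - cos(115°))
Δλ = 2.4263 × 1.4226
Δλ = 3.4517 pm

Percentage change:
(Δλ/λ₀) × 100 = (3.4517/86.1) × 100
= 4.0090%

(Intermediate values are shown rounded; full precision is carried through to the final answer.)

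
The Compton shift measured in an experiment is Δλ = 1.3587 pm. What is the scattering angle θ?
63.90°

From the Compton formula Δλ = λ_C(1 - cos θ), we can solve for θ:

cos θ = 1 - Δλ/λ_C

Given:
- Δλ = 1.3587 pm
- λ_C = h/(m_e·c) ≈ 2.42631024 pm

cos θ = 1 - 1.3587/2.42631024
cos θ = 1 - 0.559986
cos θ = 0.440014

θ = arccos(0.440014)
θ = 63.90°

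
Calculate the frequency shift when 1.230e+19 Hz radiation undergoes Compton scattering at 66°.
6.859e+17 Hz (decrease)

Convert frequency to wavelength (c = 299792458 m/s):
λ₀ = c/f₀ = 299792458/1.230e+19 = 2.4373371e-11 m = 24.3734 pm

Calculate Compton shift:
Δλ = λ_C(1 - cos(66°)) = 1.4394 pm

Final wavelength:
λ' = λ₀ + Δλ = 24.3734 + 1.4394 = 25.8128 pm

Final frequency:
f' = c/λ' = 299792458/2.5812812e-11 = 1.1614095e+19 Hz

Frequency shift (decrease):
Δf = f₀ - f' = 1.230e+19 - 1.1614095e+19 = 6.859e+17 Hz

(Intermediate values are shown rounded; full precision is carried through to the final answer.)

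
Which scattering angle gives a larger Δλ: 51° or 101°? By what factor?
101° produces the larger shift by a factor of 3.213

Calculate both shifts using Δλ = λ_C(1 - cos θ):

For θ₁ = 51°:
Δλ₁ = 2.4263 × (1 - cos(51°))
Δλ₁ = 2.4263 × 0.3707
Δλ₁ = 0.8994 pm

For θ₂ = 101°:
Δλ₂ = 2.4263 × (1 - cos(101°))
Δλ₂ = 2.4263 × 1.1908
Δλ₂ = 2.8893 pm

The 101° angle produces the larger shift.
Ratio: 2.8893/0.8994 = 3.213

(Intermediate values are shown rounded; full precision is carried through to the final answer.)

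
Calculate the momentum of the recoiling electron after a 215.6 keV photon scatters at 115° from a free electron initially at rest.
1.5960e-22 kg·m/s

The electron is initially at rest, so by conservation of momentum:
p⃗_e = p⃗₀ − p⃗'  (incident photon momentum minus scattered photon momentum)

Photon momentum magnitudes (p = h/λ = E/c):
λ₀ = hc/E₀ = 5.7507 pm → p₀ = h/λ₀ = 1.1522e-22 kg·m/s
Δλ = λ_C(1 − cos 115°) = 3.4517 pm
λ' = 9.2024 pm → p' = h/λ' = 7.2004e-23 kg·m/s

The scattered photon makes angle θ = 115° with the incident direction, so by the law of cosines:
|p⃗_e|² = p₀² + p'² − 2p₀p'cos θ
|p⃗_e|² = (1.1522e-22)² + (7.2004e-23)² − 2·1.1522e-22·7.2004e-23·cos(115°)
|p⃗_e| = 1.5960e-22 kg·m/s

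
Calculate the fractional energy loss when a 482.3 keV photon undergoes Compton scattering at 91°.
0.4899 (or 48.99%)

Calculate initial and final photon energies:

Initial: E₀ = 482.3 keV → λ₀ = 2.5707 pm
Compton shift: Δλ = 2.4687 pm
Final wavelength: λ' = 5.0393 pm
Final energy: E' = 246.0325 keV

Fractional energy loss:
(E₀ - E')/E₀ = (482.3000 - 246.0325)/482.3000
= 236.2675/482.3000
= 0.4899
= 48.99%

(Intermediate values are shown rounded; full precision is carried through to the final answer.)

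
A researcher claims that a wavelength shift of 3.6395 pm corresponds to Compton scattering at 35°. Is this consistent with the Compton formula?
No, inconsistent

Calculate the expected shift for θ = 35°:

Δλ_expected = λ_C(1 - cos(35°))
Δλ_expected = 2.4263 × (1 - cos(35°))
Δλ_expected = 2.4263 × 0.1808
Δλ_expected = 0.4388 pm

Given shift: 3.6395 pm
Expected shift: 0.4388 pm
Difference: 3.2007 pm

The values do not match. The given shift corresponds to θ ≈ 120.0°, not 35°.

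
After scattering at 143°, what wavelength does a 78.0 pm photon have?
82.3640 pm

Using the Compton scattering formula:
λ' = λ + Δλ = λ + λ_C(1 - cos θ)

Given:
- Initial wavelength λ = 78.0 pm
- Scattering angle θ = 143°
- Compton wavelength λ_C ≈ 2.4263 pm

Calculate the shift:
Δλ = 2.4263 × (1 - cos(143°))
Δλ = 2.4263 × 1.7986
Δλ = 4.3640 pm

Final wavelength:
λ' = 78.0 + 4.3640 = 82.3640 pm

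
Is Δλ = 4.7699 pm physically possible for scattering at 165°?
Yes, consistent

Calculate the expected shift for θ = 165°:

Δλ_expected = λ_C(1 - cos(165°))
Δλ_expected = 2.4263 × (1 - cos(165°))
Δλ_expected = 2.4263 × 1.9659
Δλ_expected = 4.7699 pm

Given shift: 4.7699 pm
Expected shift: 4.7699 pm
Difference: 0.0000 pm

The values match. This is consistent with Compton scattering at the stated angle.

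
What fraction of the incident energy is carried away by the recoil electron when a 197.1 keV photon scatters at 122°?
0.3711 (or 37.11%)

Calculate initial and final photon energies:

Initial: E₀ = 197.1 keV → λ₀ = 6.2904 pm
Compton shift: Δλ = 3.7121 pm
Final wavelength: λ' = 10.0025 pm
Final energy: E' = 123.9535 keV

Fractional energy loss:
(E₀ - E')/E₀ = (197.1000 - 123.9535)/197.1000
= 73.1465/197.1000
= 0.3711
= 37.11%

(Intermediate values are shown rounded; full precision is carried through to the final answer.)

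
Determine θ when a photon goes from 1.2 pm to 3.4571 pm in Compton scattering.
86.00°

First find the wavelength shift:
Δλ = λ' - λ = 3.4571 - 1.2 = 2.2571 pm

Using Δλ = λ_C(1 - cos θ), with λ_C = h/(m_e·c) ≈ 2.42631024 pm:
cos θ = 1 - Δλ/λ_C
cos θ = 1 - 2.2571/2.42631024
cos θ = 0.069740

θ = arccos(0.069740)
θ = 86.00°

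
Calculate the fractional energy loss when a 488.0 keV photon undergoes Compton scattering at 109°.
0.5587 (or 55.87%)

Calculate initial and final photon energies:

Initial: E₀ = 488.0 keV → λ₀ = 2.5407 pm
Compton shift: Δλ = 3.2162 pm
Final wavelength: λ' = 5.7569 pm
Final energy: E' = 215.3663 keV

Fractional energy loss:
(E₀ - E')/E₀ = (488.0000 - 215.3663)/488.0000
= 272.6337/488.0000
= 0.5587
= 55.87%

(Intermediate values are shown rounded; full precision is carried through to the final answer.)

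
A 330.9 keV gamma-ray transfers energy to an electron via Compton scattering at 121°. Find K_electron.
163.8691 keV

By energy conservation: K_e = E_initial - E_final

First find the scattered photon energy:
Initial wavelength: λ = hc/E = 3.7469 pm
Compton shift: Δλ = λ_C(1 - cos(121°)) = 3.6760 pm
Final wavelength: λ' = 3.7469 + 3.6760 = 7.4228 pm
Final photon energy: E' = hc/λ' = 167.0309 keV

Electron kinetic energy:
K_e = E - E' = 330.9000 - 167.0309 = 163.8691 keV

(Intermediate values are shown rounded; full precision is carried through to the final answer.)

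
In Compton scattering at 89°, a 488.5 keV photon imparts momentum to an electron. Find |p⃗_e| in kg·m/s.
2.9164e-22 kg·m/s

The electron is initially at rest, so by conservation of momentum:
p⃗_e = p⃗₀ − p⃗'  (incident photon momentum minus scattered photon momentum)

Photon momentum magnitudes (p = h/λ = E/c):
λ₀ = hc/E₀ = 2.5381 pm → p₀ = h/λ₀ = 2.6107e-22 kg·m/s
Δλ = λ_C(1 − cos 89°) = 2.3840 pm
λ' = 4.9220 pm → p' = h/λ' = 1.3462e-22 kg·m/s

The scattered photon makes angle θ = 89° with the incident direction, so by the law of cosines:
|p⃗_e|² = p₀² + p'² − 2p₀p'cos θ
|p⃗_e|² = (2.6107e-22)² + (1.3462e-22)² − 2·2.6107e-22·1.3462e-22·cos(89°)
|p⃗_e| = 2.9164e-22 kg·m/s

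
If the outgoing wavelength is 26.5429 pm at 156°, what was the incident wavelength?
21.9000 pm

From λ' = λ + Δλ, we have λ = λ' - Δλ

First calculate the Compton shift:
Δλ = λ_C(1 - cos θ)
Δλ = 2.4263 × (1 - cos(156°))
Δλ = 2.4263 × 1.9135
Δλ = 4.6429 pm

Initial wavelength:
λ = λ' - Δλ
λ = 26.5429 - 4.6429
λ = 21.9000 pm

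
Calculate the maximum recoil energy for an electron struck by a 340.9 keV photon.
194.8573 keV

Maximum energy transfer occurs at θ = 180° (backscattering).

Initial photon: E₀ = 340.9 keV → λ₀ = 3.6370 pm

Maximum Compton shift (at 180°):
Δλ_max = 2λ_C = 2 × 2.4263 = 4.8526 pm

Final wavelength:
λ' = 3.6370 + 4.8526 = 8.4896 pm

Minimum photon energy (maximum energy to electron):
E'_min = hc/λ' = 146.0427 keV

Maximum electron kinetic energy:
K_max = E₀ - E'_min = 340.9000 - 146.0427 = 194.8573 keV

(Intermediate values are shown rounded; full precision is carried through to the final answer.)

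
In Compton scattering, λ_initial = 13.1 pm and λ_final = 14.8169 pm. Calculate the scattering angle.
73.00°

First find the wavelength shift:
Δλ = λ' - λ = 14.8169 - 13.1 = 1.7169 pm

Using Δλ = λ_C(1 - cos θ), with λ_C = h/(m_e·c) ≈ 2.42631024 pm:
cos θ = 1 - Δλ/λ_C
cos θ = 1 - 1.7169/2.42631024
cos θ = 0.292382

θ = arccos(0.292382)
θ = 73.00°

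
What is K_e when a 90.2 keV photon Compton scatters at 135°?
20.8865 keV

By energy conservation: K_e = E_initial - E_final

First find the scattered photon energy:
Initial wavelength: λ = hc/E = 13.7455 pm
Compton shift: Δλ = λ_C(1 - cos(135°)) = 4.1420 pm
Final wavelength: λ' = 13.7455 + 4.1420 = 17.8874 pm
Final photon energy: E' = hc/λ' = 69.3135 keV

Electron kinetic energy:
K_e = E - E' = 90.2000 - 69.3135 = 20.8865 keV

(Intermediate values are shown rounded; full precision is carried through to the final answer.)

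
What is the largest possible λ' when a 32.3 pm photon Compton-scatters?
37.1526 pm (at θ = 180°)

The Compton shift is Δλ = λ_C(1 − cos θ).

Since cos θ ranges from −1 to 1, the factor (1 − cos θ) ranges from 0 to 2; the maximum shift occurs at θ = 180° (backscattering):
Δλ_max = 2λ_C = 2 × 2.4263 pm = 4.8526 pm

Maximum scattered wavelength:
λ'_max = λ₀ + Δλ_max = 32.3 + 4.8526 = 37.1526 pm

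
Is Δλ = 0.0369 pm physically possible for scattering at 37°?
No, inconsistent

Calculate the expected shift for θ = 37°:

Δλ_expected = λ_C(1 - cos(37°))
Δλ_expected = 2.4263 × (1 - cos(37°))
Δλ_expected = 2.4263 × 0.2014
Δλ_expected = 0.4886 pm

Given shift: 0.0369 pm
Expected shift: 0.4886 pm
Difference: 0.4517 pm

The values do not match. The given shift corresponds to θ ≈ 10.0°, not 37°.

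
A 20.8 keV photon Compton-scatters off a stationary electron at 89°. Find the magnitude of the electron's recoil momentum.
1.5286e-23 kg·m/s

The electron is initially at rest, so by conservation of momentum:
p⃗_e = p⃗₀ − p⃗'  (incident photon momentum minus scattered photon momentum)

Photon momentum magnitudes (p = h/λ = E/c):
λ₀ = hc/E₀ = 59.6078 pm → p₀ = h/λ₀ = 1.1116e-23 kg·m/s
Δλ = λ_C(1 − cos 89°) = 2.3840 pm
λ' = 61.9918 pm → p' = h/λ' = 1.0689e-23 kg·m/s

The scattered photon makes angle θ = 89° with the incident direction, so by the law of cosines:
|p⃗_e|² = p₀² + p'² − 2p₀p'cos θ
|p⃗_e|² = (1.1116e-23)² + (1.0689e-23)² − 2·1.1116e-23·1.0689e-23·cos(89°)
|p⃗_e| = 1.5286e-23 kg·m/s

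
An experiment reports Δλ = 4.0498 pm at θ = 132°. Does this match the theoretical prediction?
Yes, consistent

Calculate the expected shift for θ = 132°:

Δλ_expected = λ_C(1 - cos(132°))
Δλ_expected = 2.4263 × (1 - cos(132°))
Δλ_expected = 2.4263 × 1.6691
Δλ_expected = 4.0498 pm

Given shift: 4.0498 pm
Expected shift: 4.0498 pm
Difference: 0.0000 pm

The values match. This is consistent with Compton scattering at the stated angle.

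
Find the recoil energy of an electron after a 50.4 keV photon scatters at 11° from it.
0.0912 keV

By energy conservation: K_e = E_initial - E_final

First find the scattered photon energy:
Initial wavelength: λ = hc/E = 24.6000 pm
Compton shift: Δλ = λ_C(1 - cos(11°)) = 0.0446 pm
Final wavelength: λ' = 24.6000 + 0.0446 = 24.6446 pm
Final photon energy: E' = hc/λ' = 50.3088 keV

Electron kinetic energy:
K_e = E - E' = 50.4000 - 50.3088 = 0.0912 keV

(Intermediate values are shown rounded; full precision is carried through to the final answer.)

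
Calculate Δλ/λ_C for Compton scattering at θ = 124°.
1.5592 λ_C

The Compton shift formula is:
Δλ = λ_C(1 - cos θ)

Dividing both sides by λ_C:
Δλ/λ_C = 1 - cos θ

For θ = 124°:
Δλ/λ_C = 1 - cos(124°)
Δλ/λ_C = 1 - -0.5592
Δλ/λ_C = 1.5592

This means the shift is 1.5592 × λ_C = 3.7831 pm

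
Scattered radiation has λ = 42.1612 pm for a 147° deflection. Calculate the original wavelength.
37.7000 pm

From λ' = λ + Δλ, we have λ = λ' - Δλ

First calculate the Compton shift:
Δλ = λ_C(1 - cos θ)
Δλ = 2.4263 × (1 - cos(147°))
Δλ = 2.4263 × 1.8387
Δλ = 4.4612 pm

Initial wavelength:
λ = λ' - Δλ
λ = 42.1612 - 4.4612
λ = 37.7000 pm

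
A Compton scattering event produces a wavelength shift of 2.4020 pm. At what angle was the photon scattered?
89.43°

From the Compton formula Δλ = λ_C(1 - cos θ), we can solve for θ:

cos θ = 1 - Δλ/λ_C

Given:
- Δλ = 2.4020 pm
- λ_C = h/(m_e·c) ≈ 2.42631024 pm

cos θ = 1 - 2.4020/2.42631024
cos θ = 1 - 0.989981
cos θ = 0.010019

θ = arccos(0.010019)
θ = 89.43°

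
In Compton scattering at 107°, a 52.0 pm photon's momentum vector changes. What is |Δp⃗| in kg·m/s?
1.9908e-23 kg·m/s

Photon momentum magnitude is p = h/λ.

Initial momentum:
p₀ = h/λ = 6.6261e-34/5.2000e-11 = 1.2742e-23 kg·m/s

After scattering:
λ' = λ + Δλ = 52.0 + 3.1357 = 55.1357 pm
p' = h/λ' = 6.6261e-34/5.5136e-11 = 1.2018e-23 kg·m/s

Momentum is a vector; the scattered photon's direction makes angle θ = 107° with the incident direction. The magnitude of the vector change Δp⃗ = p⃗₀ − p⃗' is found from the law of cosines:
|Δp⃗|² = p₀² + p'² − 2p₀p'cos θ
|Δp⃗|² = (1.2742e-23)² + (1.2018e-23)² − 2·1.2742e-23·1.2018e-23·cos(107°)
|Δp⃗| = 1.9908e-23 kg·m/s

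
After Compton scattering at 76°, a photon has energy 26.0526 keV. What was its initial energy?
27.1000 keV

Convert final energy to wavelength (hc ≈ 1239.842 keV·pm):
λ' = hc/E' = 1239.842 / 26.0526 = 47.5900 pm

Calculate the Compton shift:
Δλ = λ_C(1 - cos(76°))
Δλ = 2.4263 × (1 - cos(76°))
Δλ = 1.8393 pm

Initial wavelength:
λ = λ' - Δλ = 47.5900 - 1.8393 = 45.7506 pm

Initial energy:
E = hc/λ = 1239.842 / 45.7506 = 27.1000 keV

(Intermediate values are shown rounded; full precision is carried through to the final answer.)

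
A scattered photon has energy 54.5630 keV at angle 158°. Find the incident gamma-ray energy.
68.7000 keV

Convert final energy to wavelength (hc ≈ 1239.842 keV·pm):
λ' = hc/E' = 1239.842 / 54.5630 = 22.7231 pm

Calculate the Compton shift:
Δλ = λ_C(1 - cos(158°))
Δλ = 2.4263 × (1 - cos(158°))
Δλ = 4.6759 pm

Initial wavelength:
λ = λ' - Δλ = 22.7231 - 4.6759 = 18.0472 pm

Initial energy:
E = hc/λ = 1239.842 / 18.0472 = 68.7000 keV

(Intermediate values are shown rounded; full precision is carried through to the final answer.)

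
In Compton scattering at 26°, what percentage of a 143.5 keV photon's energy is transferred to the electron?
0.0276 (or 2.76%)

Calculate initial and final photon energies:

Initial: E₀ = 143.5 keV → λ₀ = 8.6400 pm
Compton shift: Δλ = 0.2456 pm
Final wavelength: λ' = 8.8856 pm
Final energy: E' = 139.5343 keV

Fractional energy loss:
(E₀ - E')/E₀ = (143.5000 - 139.5343)/143.5000
= 3.9657/143.5000
= 0.0276
= 2.76%

(Intermediate values are shown rounded; full precision is carried through to the final answer.)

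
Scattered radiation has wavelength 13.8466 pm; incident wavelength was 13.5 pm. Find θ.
31.00°

First find the wavelength shift:
Δλ = λ' - λ = 13.8466 - 13.5 = 0.3466 pm

Using Δλ = λ_C(1 - cos θ), with λ_C = h/(m_e·c) ≈ 2.42631024 pm:
cos θ = 1 - Δλ/λ_C
cos θ = 1 - 0.3466/2.42631024
cos θ = 0.857149

θ = arccos(0.857149)
θ = 31.00°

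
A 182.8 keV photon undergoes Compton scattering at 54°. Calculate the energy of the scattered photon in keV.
159.3081 keV

First convert energy to wavelength:
λ = hc/E, with hc ≈ 1239.842 keV·pm (i.e. 1239.842 eV·nm)

For E = 182.8 keV = 182800 eV:
λ = 1239.842 keV·pm / 182.8 keV
λ = 6.7825 pm

Calculate the Compton shift:
Δλ = λ_C(1 - cos(54°)) = 2.4263 × 0.4122
Δλ = 1.0002 pm

Final wavelength:
λ' = 6.7825 + 1.0002 = 7.7827 pm

Final energy:
E' = hc/λ' = 1239.842 / 7.7827 = 159.3081 keV

(Intermediate values are shown rounded; full precision is carried through to the final answer.)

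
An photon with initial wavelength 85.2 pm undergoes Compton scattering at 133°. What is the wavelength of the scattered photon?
89.2810 pm

Using the Compton scattering formula:
λ' = λ + Δλ = λ + λ_C(1 - cos θ)

Given:
- Initial wavelength λ = 85.2 pm
- Scattering angle θ = 133°
- Compton wavelength λ_C ≈ 2.4263 pm

Calculate the shift:
Δλ = 2.4263 × (1 - cos(133°))
Δλ = 2.4263 × 1.6820
Δλ = 4.0810 pm

Final wavelength:
λ' = 85.2 + 4.0810 = 89.2810 pm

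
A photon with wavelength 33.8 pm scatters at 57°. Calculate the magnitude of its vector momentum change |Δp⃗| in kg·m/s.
1.8420e-23 kg·m/s

Photon momentum magnitude is p = h/λ.

Initial momentum:
p₀ = h/λ = 6.6261e-34/3.3800e-11 = 1.9604e-23 kg·m/s

After scattering:
λ' = λ + Δλ = 33.8 + 1.1048 = 34.9048 pm
p' = h/λ' = 6.6261e-34/3.4905e-11 = 1.8983e-23 kg·m/s

Momentum is a vector; the scattered photon's direction makes angle θ = 57° with the incident direction. The magnitude of the vector change Δp⃗ = p⃗₀ − p⃗' is found from the law of cosines:
|Δp⃗|² = p₀² + p'² − 2p₀p'cos θ
|Δp⃗|² = (1.9604e-23)² + (1.8983e-23)² − 2·1.9604e-23·1.8983e-23·cos(57°)
|Δp⃗| = 1.8420e-23 kg·m/s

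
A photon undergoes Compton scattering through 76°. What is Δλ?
1.8393 pm

Using the Compton scattering formula:
Δλ = λ_C(1 - cos θ)

where λ_C = h/(m_e·c) ≈ 2.4263 pm is the Compton wavelength of an electron.

For θ = 76°:
cos(76°) = 0.2419
1 - cos(76°) = 0.7581

Δλ = 2.4263 × 0.7581
Δλ = 1.8393 pm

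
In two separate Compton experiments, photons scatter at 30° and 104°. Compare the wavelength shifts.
104° produces the larger shift by a factor of 9.270

Calculate both shifts using Δλ = λ_C(1 - cos θ):

For θ₁ = 30°:
Δλ₁ = 2.4263 × (1 - cos(30°))
Δλ₁ = 2.4263 × 0.1340
Δλ₁ = 0.3251 pm

For θ₂ = 104°:
Δλ₂ = 2.4263 × (1 - cos(104°))
Δλ₂ = 2.4263 × 1.2419
Δλ₂ = 3.0133 pm

The 104° angle produces the larger shift.
Ratio: 3.0133/0.3251 = 9.270

(Intermediate values are shown rounded; full precision is carried through to the final answer.)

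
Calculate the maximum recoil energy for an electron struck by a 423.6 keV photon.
264.2278 keV

Maximum energy transfer occurs at θ = 180° (backscattering).

Initial photon: E₀ = 423.6 keV → λ₀ = 2.9269 pm

Maximum Compton shift (at 180°):
Δλ_max = 2λ_C = 2 × 2.4263 = 4.8526 pm

Final wavelength:
λ' = 2.9269 + 4.8526 = 7.7795 pm

Minimum photon energy (maximum energy to electron):
E'_min = hc/λ' = 159.3722 keV

Maximum electron kinetic energy:
K_max = E₀ - E'_min = 423.6000 - 159.3722 = 264.2278 keV

(Intermediate values are shown rounded; full precision is carried through to the final answer.)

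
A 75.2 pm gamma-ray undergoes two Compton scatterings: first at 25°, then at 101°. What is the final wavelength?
78.3166 pm

Apply Compton shift twice:

First scattering at θ₁ = 25°:
Δλ₁ = λ_C(1 - cos(25°))
Δλ₁ = 2.4263 × 0.0937
Δλ₁ = 0.2273 pm

After first scattering:
λ₁ = 75.2 + 0.2273 = 75.4273 pm

Second scattering at θ₂ = 101°:
Δλ₂ = λ_C(1 - cos(101°))
Δλ₂ = 2.4263 × 1.1908
Δλ₂ = 2.8893 pm

Final wavelength:
λ₂ = 75.4273 + 2.8893 = 78.3166 pm

Total shift: Δλ_total = 0.2273 + 2.8893 = 3.1166 pm

(Intermediate values are shown rounded; full precision is carried through to the final answer.)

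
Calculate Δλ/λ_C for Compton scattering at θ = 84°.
0.8955 λ_C

The Compton shift formula is:
Δλ = λ_C(1 - cos θ)

Dividing both sides by λ_C:
Δλ/λ_C = 1 - cos θ

For θ = 84°:
Δλ/λ_C = 1 - cos(84°)
Δλ/λ_C = 1 - 0.1045
Δλ/λ_C = 0.8955

This means the shift is 0.8955 × λ_C = 2.1727 pm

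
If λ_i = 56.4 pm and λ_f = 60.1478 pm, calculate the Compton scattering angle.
123.00°

First find the wavelength shift:
Δλ = λ' - λ = 60.1478 - 56.4 = 3.7478 pm

Using Δλ = λ_C(1 - cos θ), with λ_C = h/(m_e·c) ≈ 2.42631024 pm:
cos θ = 1 - Δλ/λ_C
cos θ = 1 - 3.7478/2.42631024
cos θ = -0.544650

θ = arccos(-0.544650)
θ = 123.00°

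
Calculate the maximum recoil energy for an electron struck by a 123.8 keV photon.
40.4072 keV

Maximum energy transfer occurs at θ = 180° (backscattering).

Initial photon: E₀ = 123.8 keV → λ₀ = 10.0149 pm

Maximum Compton shift (at 180°):
Δλ_max = 2λ_C = 2 × 2.4263 = 4.8526 pm

Final wavelength:
λ' = 10.0149 + 4.8526 = 14.8675 pm

Minimum photon energy (maximum energy to electron):
E'_min = hc/λ' = 83.3928 keV

Maximum electron kinetic energy:
K_max = E₀ - E'_min = 123.8000 - 83.3928 = 40.4072 keV

(Intermediate values are shown rounded; full precision is carried through to the final answer.)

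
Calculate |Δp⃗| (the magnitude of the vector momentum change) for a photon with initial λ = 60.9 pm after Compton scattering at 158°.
2.0600e-23 kg·m/s

Photon momentum magnitude is p = h/λ.

Initial momentum:
p₀ = h/λ = 6.6261e-34/6.0900e-11 = 1.0880e-23 kg·m/s

After scattering:
λ' = λ + Δλ = 60.9 + 4.6759 = 65.5759 pm
p' = h/λ' = 6.6261e-34/6.5576e-11 = 1.0104e-23 kg·m/s

Momentum is a vector; the scattered photon's direction makes angle θ = 158° with the incident direction. The magnitude of the vector change Δp⃗ = p⃗₀ − p⃗' is found from the law of cosines:
|Δp⃗|² = p₀² + p'² − 2p₀p'cos θ
|Δp⃗|² = (1.0880e-23)² + (1.0104e-23)² − 2·1.0880e-23·1.0104e-23·cos(158°)
|Δp⃗| = 2.0600e-23 kg·m/s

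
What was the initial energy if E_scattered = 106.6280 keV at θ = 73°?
125.1000 keV

Convert final energy to wavelength (hc ≈ 1239.842 keV·pm):
λ' = hc/E' = 1239.842 / 106.6280 = 11.6277 pm

Calculate the Compton shift:
Δλ = λ_C(1 - cos(73°))
Δλ = 2.4263 × (1 - cos(73°))
Δλ = 1.7169 pm

Initial wavelength:
λ = λ' - Δλ = 11.6277 - 1.7169 = 9.9108 pm

Initial energy:
E = hc/λ = 1239.842 / 9.9108 = 125.1000 keV

(Intermediate values are shown rounded; full precision is carried through to the final answer.)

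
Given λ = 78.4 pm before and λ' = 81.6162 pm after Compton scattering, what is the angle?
109.00°

First find the wavelength shift:
Δλ = λ' - λ = 81.6162 - 78.4 = 3.2162 pm

Using Δλ = λ_C(1 - cos θ), with λ_C = h/(m_e·c) ≈ 2.42631024 pm:
cos θ = 1 - Δλ/λ_C
cos θ = 1 - 3.2162/2.42631024
cos θ = -0.325552

θ = arccos(-0.325552)
θ = 109.00°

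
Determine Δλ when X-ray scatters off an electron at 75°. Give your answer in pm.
1.7983 pm

Using the Compton scattering formula:
Δλ = λ_C(1 - cos θ)

where λ_C = h/(m_e·c) ≈ 2.4263 pm is the Compton wavelength of an electron.

For θ = 75°:
cos(75°) = 0.2588
1 - cos(75°) = 0.7412

Δλ = 2.4263 × 0.7412
Δλ = 1.7983 pm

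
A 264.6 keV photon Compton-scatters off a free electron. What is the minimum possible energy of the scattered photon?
129.9851 keV (at θ = 180°)

The scattered photon has minimum energy when its wavelength is maximum, i.e., when the Compton shift Δλ = λ_C(1 − cos θ) is maximum. This occurs at θ = 180° (backscattering), giving Δλ_max = 2λ_C = 4.8526 pm.

Initial wavelength: λ₀ = hc/E₀ = 4.6857 pm
Maximum final wavelength: λ'_max = λ₀ + 2λ_C = 4.6857 + 4.8526 = 9.5383 pm
Minimum final energy: E'_min = hc/λ'_max = 129.9851 keV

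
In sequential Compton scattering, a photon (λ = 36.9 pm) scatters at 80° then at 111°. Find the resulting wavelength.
42.2008 pm

Apply Compton shift twice:

First scattering at θ₁ = 80°:
Δλ₁ = λ_C(1 - cos(80°))
Δλ₁ = 2.4263 × 0.8264
Δλ₁ = 2.0050 pm

After first scattering:
λ₁ = 36.9 + 2.0050 = 38.9050 pm

Second scattering at θ₂ = 111°:
Δλ₂ = λ_C(1 - cos(111°))
Δλ₂ = 2.4263 × 1.3584
Δλ₂ = 3.2958 pm

Final wavelength:
λ₂ = 38.9050 + 3.2958 = 42.2008 pm

Total shift: Δλ_total = 2.0050 + 3.2958 = 5.3008 pm

(Intermediate values are shown rounded; full precision is carried through to the final answer.)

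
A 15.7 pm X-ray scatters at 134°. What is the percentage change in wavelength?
26.1896%

Calculate the Compton shift:
Δλ = λ_C(1 - cos(134°))
Δλ = 2.4263 × (1 - cos(134°))
Δλ = 2.4263 × 1.6947
Δλ = 4.1118 pm

Percentage change:
(Δλ/λ₀) × 100 = (4.1118/15.7) × 100
= 26.1896%

(Intermediate values are shown rounded; full precision is carried through to the final answer.)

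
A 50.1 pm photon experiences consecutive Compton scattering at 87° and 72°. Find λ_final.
54.0759 pm

Apply Compton shift twice:

First scattering at θ₁ = 87°:
Δλ₁ = λ_C(1 - cos(87°))
Δλ₁ = 2.4263 × 0.9477
Δλ₁ = 2.2993 pm

After first scattering:
λ₁ = 50.1 + 2.2993 = 52.3993 pm

Second scattering at θ₂ = 72°:
Δλ₂ = λ_C(1 - cos(72°))
Δλ₂ = 2.4263 × 0.6910
Δλ₂ = 1.6765 pm

Final wavelength:
λ₂ = 52.3993 + 1.6765 = 54.0759 pm

Total shift: Δλ_total = 2.2993 + 1.6765 = 3.9759 pm

(Intermediate values are shown rounded; full precision is carried through to the final answer.)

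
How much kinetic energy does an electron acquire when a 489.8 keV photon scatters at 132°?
301.4071 keV

By energy conservation: K_e = E_initial - E_final

First find the scattered photon energy:
Initial wavelength: λ = hc/E = 2.5313 pm
Compton shift: Δλ = λ_C(1 - cos(132°)) = 4.0498 pm
Final wavelength: λ' = 2.5313 + 4.0498 = 6.5812 pm
Final photon energy: E' = hc/λ' = 188.3929 keV

Electron kinetic energy:
K_e = E - E' = 489.8000 - 188.3929 = 301.4071 keV

(Intermediate values are shown rounded; full precision is carried through to the final answer.)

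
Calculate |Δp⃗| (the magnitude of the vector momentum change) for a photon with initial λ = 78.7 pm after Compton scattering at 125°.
1.4592e-23 kg·m/s

Photon momentum magnitude is p = h/λ.

Initial momentum:
p₀ = h/λ = 6.6261e-34/7.8700e-11 = 8.4194e-24 kg·m/s

After scattering:
λ' = λ + Δλ = 78.7 + 3.8180 = 82.5180 pm
p' = h/λ' = 6.6261e-34/8.2518e-11 = 8.0298e-24 kg·m/s

Momentum is a vector; the scattered photon's direction makes angle θ = 125° with the incident direction. The magnitude of the vector change Δp⃗ = p⃗₀ − p⃗' is found from the law of cosines:
|Δp⃗|² = p₀² + p'² − 2p₀p'cos θ
|Δp⃗|² = (8.4194e-24)² + (8.0298e-24)² − 2·8.4194e-24·8.0298e-24·cos(125°)
|Δp⃗| = 1.4592e-23 kg·m/s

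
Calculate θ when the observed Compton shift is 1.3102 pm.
62.61°

From the Compton formula Δλ = λ_C(1 - cos θ), we can solve for θ:

cos θ = 1 - Δλ/λ_C

Given:
- Δλ = 1.3102 pm
- λ_C = h/(m_e·c) ≈ 2.42631024 pm

cos θ = 1 - 1.3102/2.42631024
cos θ = 1 - 0.539997
cos θ = 0.460003

θ = arccos(0.460003)
θ = 62.61°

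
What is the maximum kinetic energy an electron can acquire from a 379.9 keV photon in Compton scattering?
227.1390 keV

Maximum energy transfer occurs at θ = 180° (backscattering).

Initial photon: E₀ = 379.9 keV → λ₀ = 3.2636 pm

Maximum Compton shift (at 180°):
Δλ_max = 2λ_C = 2 × 2.4263 = 4.8526 pm

Final wavelength:
λ' = 3.2636 + 4.8526 = 8.1162 pm

Minimum photon energy (maximum energy to electron):
E'_min = hc/λ' = 152.7610 keV

Maximum electron kinetic energy:
K_max = E₀ - E'_min = 379.9000 - 152.7610 = 227.1390 keV

(Intermediate values are shown rounded; full precision is carried through to the final answer.)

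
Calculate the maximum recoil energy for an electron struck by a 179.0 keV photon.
73.7423 keV

Maximum energy transfer occurs at θ = 180° (backscattering).

Initial photon: E₀ = 179.0 keV → λ₀ = 6.9265 pm

Maximum Compton shift (at 180°):
Δλ_max = 2λ_C = 2 × 2.4263 = 4.8526 pm

Final wavelength:
λ' = 6.9265 + 4.8526 = 11.7791 pm

Minimum photon energy (maximum energy to electron):
E'_min = hc/λ' = 105.2577 keV

Maximum electron kinetic energy:
K_max = E₀ - E'_min = 179.0000 - 105.2577 = 73.7423 keV

(Intermediate values are shown rounded; full precision is carried through to the final answer.)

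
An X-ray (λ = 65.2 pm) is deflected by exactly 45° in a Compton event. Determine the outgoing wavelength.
65.9106 pm

Using the Compton formula: λ' = λ + λ_C(1 − cos θ)

For θ = 45°, cos θ = √2/2 (exact) ≈ 0.7071, so:
1 − cos 45° = 1 − (√2/2) ≈ 0.2929

Δλ = λ_C × 0.2929 = 2.4263 × 0.2929 = 0.7106 pm

λ' = 65.2 + 0.7106 = 65.9106 pm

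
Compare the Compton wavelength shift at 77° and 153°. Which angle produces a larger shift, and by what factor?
153° produces the larger shift by a factor of 2.440

Calculate both shifts using Δλ = λ_C(1 - cos θ):

For θ₁ = 77°:
Δλ₁ = 2.4263 × (1 - cos(77°))
Δλ₁ = 2.4263 × 0.7750
Δλ₁ = 1.8805 pm

For θ₂ = 153°:
Δλ₂ = 2.4263 × (1 - cos(153°))
Δλ₂ = 2.4263 × 1.8910
Δλ₂ = 4.5882 pm

The 153° angle produces the larger shift.
Ratio: 4.5882/1.8805 = 2.440

(Intermediate values are shown rounded; full precision is carried through to the final answer.)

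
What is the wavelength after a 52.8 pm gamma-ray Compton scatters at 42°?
53.4232 pm

Using the Compton scattering formula:
λ' = λ + Δλ = λ + λ_C(1 - cos θ)

Given:
- Initial wavelength λ = 52.8 pm
- Scattering angle θ = 42°
- Compton wavelength λ_C ≈ 2.4263 pm

Calculate the shift:
Δλ = 2.4263 × (1 - cos(42°))
Δλ = 2.4263 × 0.2569
Δλ = 0.6232 pm

Final wavelength:
λ' = 52.8 + 0.6232 = 53.4232 pm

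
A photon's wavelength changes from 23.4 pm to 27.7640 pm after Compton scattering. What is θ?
143.00°

First find the wavelength shift:
Δλ = λ' - λ = 27.7640 - 23.4 = 4.3640 pm

Using Δλ = λ_C(1 - cos θ), with λ_C = h/(m_e·c) ≈ 2.42631024 pm:
cos θ = 1 - Δλ/λ_C
cos θ = 1 - 4.3640/2.42631024
cos θ = -0.798616

θ = arccos(-0.798616)
θ = 143.00°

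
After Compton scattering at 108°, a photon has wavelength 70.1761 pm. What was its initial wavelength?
67.0000 pm

From λ' = λ + Δλ, we have λ = λ' - Δλ

First calculate the Compton shift:
Δλ = λ_C(1 - cos θ)
Δλ = 2.4263 × (1 - cos(108°))
Δλ = 2.4263 × 1.3090
Δλ = 3.1761 pm

Initial wavelength:
λ = λ' - Δλ
λ = 70.1761 - 3.1761
λ = 67.0000 pm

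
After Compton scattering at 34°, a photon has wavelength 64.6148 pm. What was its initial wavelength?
64.2000 pm

From λ' = λ + Δλ, we have λ = λ' - Δλ

First calculate the Compton shift:
Δλ = λ_C(1 - cos θ)
Δλ = 2.4263 × (1 - cos(34°))
Δλ = 2.4263 × 0.1710
Δλ = 0.4148 pm

Initial wavelength:
λ = λ' - Δλ
λ = 64.6148 - 0.4148
λ = 64.2000 pm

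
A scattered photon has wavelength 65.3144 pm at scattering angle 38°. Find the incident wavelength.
64.8000 pm

From λ' = λ + Δλ, we have λ = λ' - Δλ

First calculate the Compton shift:
Δλ = λ_C(1 - cos θ)
Δλ = 2.4263 × (1 - cos(38°))
Δλ = 2.4263 × 0.2120
Δλ = 0.5144 pm

Initial wavelength:
λ = λ' - Δλ
λ = 65.3144 - 0.5144
λ = 64.8000 pm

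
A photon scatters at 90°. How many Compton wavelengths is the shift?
1.0000 λ_C

The Compton shift formula is:
Δλ = λ_C(1 - cos θ)

Dividing both sides by λ_C:
Δλ/λ_C = 1 - cos θ

For θ = 90°:
Δλ/λ_C = 1 - cos(90°)
Δλ/λ_C = 1 - 0.0000
Δλ/λ_C = 1.0000

This means the shift is 1.0000 × λ_C = 2.4263 pm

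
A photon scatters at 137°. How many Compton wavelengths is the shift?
1.7314 λ_C

The Compton shift formula is:
Δλ = λ_C(1 - cos θ)

Dividing both sides by λ_C:
Δλ/λ_C = 1 - cos θ

For θ = 137°:
Δλ/λ_C = 1 - cos(137°)
Δλ/λ_C = 1 - -0.7314
Δλ/λ_C = 1.7314

This means the shift is 1.7314 × λ_C = 4.2008 pm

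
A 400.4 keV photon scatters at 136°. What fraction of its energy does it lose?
0.5740 (or 57.40%)

Calculate initial and final photon energies:

Initial: E₀ = 400.4 keV → λ₀ = 3.0965 pm
Compton shift: Δλ = 4.1717 pm
Final wavelength: λ' = 7.2682 pm
Final energy: E' = 170.5854 keV

Fractional energy loss:
(E₀ - E')/E₀ = (400.4000 - 170.5854)/400.4000
= 229.8146/400.4000
= 0.5740
= 57.40%

(Intermediate values are shown rounded; full precision is carried through to the final answer.)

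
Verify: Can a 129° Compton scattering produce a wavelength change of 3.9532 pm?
Yes, consistent

Calculate the expected shift for θ = 129°:

Δλ_expected = λ_C(1 - cos(129°))
Δλ_expected = 2.4263 × (1 - cos(129°))
Δλ_expected = 2.4263 × 1.6293
Δλ_expected = 3.9532 pm

Given shift: 3.9532 pm
Expected shift: 3.9532 pm
Difference: 0.0000 pm

The values match. This is consistent with Compton scattering at the stated angle.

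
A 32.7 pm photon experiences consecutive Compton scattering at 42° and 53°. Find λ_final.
34.2893 pm

Apply Compton shift twice:

First scattering at θ₁ = 42°:
Δλ₁ = λ_C(1 - cos(42°))
Δλ₁ = 2.4263 × 0.2569
Δλ₁ = 0.6232 pm

After first scattering:
λ₁ = 32.7 + 0.6232 = 33.3232 pm

Second scattering at θ₂ = 53°:
Δλ₂ = λ_C(1 - cos(53°))
Δλ₂ = 2.4263 × 0.3982
Δλ₂ = 0.9661 pm

Final wavelength:
λ₂ = 33.3232 + 0.9661 = 34.2893 pm

Total shift: Δλ_total = 0.6232 + 0.9661 = 1.5893 pm

(Intermediate values are shown rounded; full precision is carried through to the final answer.)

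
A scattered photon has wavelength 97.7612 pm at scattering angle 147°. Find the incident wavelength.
93.3000 pm

From λ' = λ + Δλ, we have λ = λ' - Δλ

First calculate the Compton shift:
Δλ = λ_C(1 - cos θ)
Δλ = 2.4263 × (1 - cos(147°))
Δλ = 2.4263 × 1.8387
Δλ = 4.4612 pm

Initial wavelength:
λ = λ' - Δλ
λ = 97.7612 - 4.4612
λ = 93.3000 pm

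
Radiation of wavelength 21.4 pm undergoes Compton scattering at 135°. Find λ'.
25.5420 pm

Using the Compton formula: λ' = λ + λ_C(1 − cos θ)

For θ = 135°, cos θ = -√2/2 (exact) ≈ -0.7071, so:
1 − cos 135° = 1 − (-√2/2) ≈ 1.7071

Δλ = λ_C × 1.7071 = 2.4263 × 1.7071 = 4.1420 pm

λ' = 21.4 + 4.1420 = 25.5420 pm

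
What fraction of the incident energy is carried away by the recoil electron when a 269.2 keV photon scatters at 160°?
0.5054 (or 50.54%)

Calculate initial and final photon energies:

Initial: E₀ = 269.2 keV → λ₀ = 4.6057 pm
Compton shift: Δλ = 4.7063 pm
Final wavelength: λ' = 9.3119 pm
Final energy: E' = 133.1453 keV

Fractional energy loss:
(E₀ - E')/E₀ = (269.2000 - 133.1453)/269.2000
= 136.0547/269.2000
= 0.5054
= 50.54%

(Intermediate values are shown rounded; full precision is carried through to the final answer.)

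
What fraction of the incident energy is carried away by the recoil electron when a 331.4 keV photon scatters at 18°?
0.0308 (or 3.08%)

Calculate initial and final photon energies:

Initial: E₀ = 331.4 keV → λ₀ = 3.7412 pm
Compton shift: Δλ = 0.1188 pm
Final wavelength: λ' = 3.8600 pm
Final energy: E' = 321.2045 keV

Fractional energy loss:
(E₀ - E')/E₀ = (331.4000 - 321.2045)/331.4000
= 10.1955/331.4000
= 0.0308
= 3.08%

(Intermediate values are shown rounded; full precision is carried through to the final answer.)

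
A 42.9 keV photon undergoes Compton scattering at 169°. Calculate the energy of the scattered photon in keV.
36.7810 keV

First convert energy to wavelength:
λ = hc/E, with hc ≈ 1239.842 keV·pm (i.e. 1239.842 eV·nm)

For E = 42.9 keV = 42900 eV:
λ = 1239.842 keV·pm / 42.9 keV
λ = 28.9007 pm

Calculate the Compton shift:
Δλ = λ_C(1 - cos(169°)) = 2.4263 × 1.9816
Δλ = 4.8080 pm

Final wavelength:
λ' = 28.9007 + 4.8080 = 33.7088 pm

Final energy:
E' = hc/λ' = 1239.842 / 33.7088 = 36.7810 keV

(Intermediate values are shown rounded; full precision is carried through to the final answer.)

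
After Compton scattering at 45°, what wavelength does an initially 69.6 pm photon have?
70.3106 pm

Using the Compton formula: λ' = λ + λ_C(1 − cos θ)

For θ = 45°, cos θ = √2/2 (exact) ≈ 0.7071, so:
1 − cos 45° = 1 − (√2/2) ≈ 0.2929

Δλ = λ_C × 0.2929 = 2.4263 × 0.2929 = 0.7106 pm

λ' = 69.6 + 0.7106 = 70.3106 pm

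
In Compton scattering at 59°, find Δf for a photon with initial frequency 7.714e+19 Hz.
1.793e+19 Hz (decrease)

Convert frequency to wavelength (c = 299792458 m/s):
λ₀ = c/f₀ = 299792458/7.714e+19 = 3.8863425e-12 m = 3.8863 pm

Calculate Compton shift:
Δλ = λ_C(1 - cos(59°)) = 1.1767 pm

Final wavelength:
λ' = λ₀ + Δλ = 3.8863 + 1.1767 = 5.0630 pm

Final frequency:
f' = c/λ' = 299792458/5.0630106e-12 = 5.9212292e+19 Hz

Frequency shift (decrease):
Δf = f₀ - f' = 7.714e+19 - 5.9212292e+19 = 1.793e+19 Hz

(Intermediate values are shown rounded; full precision is carried through to the final answer.)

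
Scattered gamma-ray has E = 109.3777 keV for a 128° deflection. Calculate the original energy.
167.2000 keV

Convert final energy to wavelength (hc ≈ 1239.842 keV·pm):
λ' = hc/E' = 1239.842 / 109.3777 = 11.3354 pm

Calculate the Compton shift:
Δλ = λ_C(1 - cos(128°))
Δλ = 2.4263 × (1 - cos(128°))
Δλ = 3.9201 pm

Initial wavelength:
λ = λ' - Δλ = 11.3354 - 3.9201 = 7.4153 pm

Initial energy:
E = hc/λ = 1239.842 / 7.4153 = 167.2000 keV

(Intermediate values are shown rounded; full precision is carried through to the final answer.)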